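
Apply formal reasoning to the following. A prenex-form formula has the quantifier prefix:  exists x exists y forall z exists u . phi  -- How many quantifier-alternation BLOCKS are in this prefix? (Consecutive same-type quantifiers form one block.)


Quantifier-type sequence: E E A E  (A=forall, E=exists)
Group into maximal same-type runs:
  Ex2 | Ax1 | Ex1
Number of blocks = 3

3


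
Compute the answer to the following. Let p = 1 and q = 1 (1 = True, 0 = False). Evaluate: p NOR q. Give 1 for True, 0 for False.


p = 1, q = 1
Operation: p NOR q
Evaluate: 1 NOR 1 = 0

0


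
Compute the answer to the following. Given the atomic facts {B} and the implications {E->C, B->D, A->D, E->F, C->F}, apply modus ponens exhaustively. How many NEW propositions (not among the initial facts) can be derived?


Initial facts: {B}
Apply modus ponens to closure:
  B and B->D  =>  D
Final known: {B, D}
New propositions: {D}
Count = 1

1


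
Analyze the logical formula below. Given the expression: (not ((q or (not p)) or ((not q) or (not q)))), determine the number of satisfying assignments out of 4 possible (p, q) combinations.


Check all 4 assignments:
p=0, q=0: 0
p=0, q=1: 0
p=1, q=0: 0
p=1, q=1: 0
Count of True = 0

0


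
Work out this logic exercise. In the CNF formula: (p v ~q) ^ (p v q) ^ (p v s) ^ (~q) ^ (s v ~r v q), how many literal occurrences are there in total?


Counting literals in each clause:
Clause 1: 2 literal(s)
Clause 2: 2 literal(s)
Clause 3: 2 literal(s)
Clause 4: 1 literal(s)
Clause 5: 3 literal(s)
Total = 10

10


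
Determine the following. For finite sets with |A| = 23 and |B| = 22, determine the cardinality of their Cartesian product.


The Cartesian product A x B contains all ordered pairs (a, b).
|A x B| = |A| * |B| = 23 * 22 = 506

506


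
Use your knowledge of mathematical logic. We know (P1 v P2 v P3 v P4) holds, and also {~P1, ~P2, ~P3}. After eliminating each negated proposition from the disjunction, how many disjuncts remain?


Original disjuncts (4): P1, P2, P3, P4
Negated (eliminate): ~P1, ~P2, ~P3
Remaining disjuncts: P4
Count = 4 - 3 = 1

1


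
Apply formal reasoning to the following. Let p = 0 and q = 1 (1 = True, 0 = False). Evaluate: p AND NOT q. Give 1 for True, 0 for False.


p = 0, q = 1
Operation: p AND NOT q
Evaluate: 0 AND NOT 1 = 0

0


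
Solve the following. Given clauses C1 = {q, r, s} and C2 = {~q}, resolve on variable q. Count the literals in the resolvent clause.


Remove q from C1 and ~q from C2.
C1 remainder: {r, s}
C2 remainder: {}
Union (resolvent): {r, s}
Resolvent has 2 literal(s).

2


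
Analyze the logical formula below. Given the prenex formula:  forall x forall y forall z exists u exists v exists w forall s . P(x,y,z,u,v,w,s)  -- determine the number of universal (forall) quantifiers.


Quantifier prefix: forall x forall y forall z exists u exists v exists w forall s
Mark each quantifier type:
  U U U E E E U
Universal count = 4, Existential count = 3
Asked for universal (forall) quantifiers: 4

4


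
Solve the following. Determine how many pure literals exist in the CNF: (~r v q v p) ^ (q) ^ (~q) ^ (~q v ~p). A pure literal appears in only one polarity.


Check each variable for pure literal status:
p: mixed (not pure)
q: mixed (not pure)
r: pure negative
Pure literal count = 1

1


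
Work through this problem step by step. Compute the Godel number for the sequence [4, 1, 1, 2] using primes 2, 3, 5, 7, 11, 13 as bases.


Encode each element as an exponent of the corresponding prime:
  2^4 = 16
  3^1 = 3
  5^1 = 5
  7^2 = 49
Product = 16 * 3 * 5 * 49 = 11760

11760


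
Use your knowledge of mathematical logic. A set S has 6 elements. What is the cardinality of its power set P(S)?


The power set of a set with n elements has 2^n elements.
|P(S)| = 2^6 = 64

64


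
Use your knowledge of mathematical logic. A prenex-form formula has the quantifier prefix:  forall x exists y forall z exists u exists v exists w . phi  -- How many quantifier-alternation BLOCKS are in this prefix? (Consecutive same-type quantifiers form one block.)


Quantifier-type sequence: A E A E E E  (A=forall, E=exists)
Group into maximal same-type runs:
  Ax1 | Ex1 | Ax1 | Ex3
Number of blocks = 4

4


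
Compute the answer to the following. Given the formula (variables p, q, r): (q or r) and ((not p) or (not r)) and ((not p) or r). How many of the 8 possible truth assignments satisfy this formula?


Evaluate all 8 assignments for p, q, r:
p=0, q=0, r=0: 0
p=0, q=0, r=1: 1
p=0, q=1, r=0: 1
p=0, q=1, r=1: 1
p=1, q=0, r=0: 0
p=1, q=0, r=1: 0
p=1, q=1, r=0: 0
p=1, q=1, r=1: 0
Satisfying count = 3

3


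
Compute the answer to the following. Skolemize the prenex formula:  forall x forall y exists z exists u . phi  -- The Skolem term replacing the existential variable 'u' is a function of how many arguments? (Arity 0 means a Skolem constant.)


Quantifier prefix: forall x forall y exists z exists u
'u' is existentially quantified at position 4.
Universal variables preceding it: x, y
Skolem function arity = 2

2


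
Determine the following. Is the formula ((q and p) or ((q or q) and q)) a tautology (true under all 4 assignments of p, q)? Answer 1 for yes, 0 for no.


Check all 4 assignments:
p=0, q=0: 0
p=0, q=1: 1
p=1, q=0: 0
p=1, q=1: 1
Satisfying count = 2/4.
Tautology iff count = 4: no.

0


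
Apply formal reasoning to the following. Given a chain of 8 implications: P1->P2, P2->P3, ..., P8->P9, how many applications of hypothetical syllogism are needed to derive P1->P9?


With 8 implications in a chain connecting 9 propositions:
P1->P2, P2->P3, ..., P8->P9
Steps needed = (number of implications) - 1 = 8 - 1 = 7

7


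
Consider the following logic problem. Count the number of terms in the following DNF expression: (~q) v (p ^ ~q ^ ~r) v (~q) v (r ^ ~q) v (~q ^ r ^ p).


A DNF formula is a disjunction of terms (conjunctions).
Terms are separated by v.
Counting the disjuncts: 5 terms.

5


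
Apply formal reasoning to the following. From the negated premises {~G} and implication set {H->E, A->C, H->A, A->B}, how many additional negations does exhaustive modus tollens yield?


Initial negated facts: {~G}
Apply modus tollens to closure:
  (no implication fires)
Final negated: {~G}
New negations: {(none)}
Count = 0

0


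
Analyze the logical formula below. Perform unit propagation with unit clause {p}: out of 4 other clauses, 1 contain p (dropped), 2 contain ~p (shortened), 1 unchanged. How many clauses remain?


Satisfied (removed): 1
Shortened (remain): 2
Unchanged (remain): 1
Remaining = 2 + 1 = 3

3


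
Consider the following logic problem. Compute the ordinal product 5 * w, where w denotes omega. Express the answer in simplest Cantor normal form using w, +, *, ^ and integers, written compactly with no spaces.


Compute 5 * w.
Ordinal * is associative and left-distributive over +, but NOT commutative; for finite n>1, n*w = w but w*n stays w*n.
For finite n>0, n * w = sup{n*k : k<w} = w. So 5 * w = w.
Result = w

w


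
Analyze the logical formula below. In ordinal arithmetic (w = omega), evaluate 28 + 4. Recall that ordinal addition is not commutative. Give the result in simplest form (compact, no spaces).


Compute 28 + 4.
Ordinal + is associative but NOT commutative; for finite n>0, n + w = w but w + n stays w+n.
Both operands finite; ordinal + agrees with natural +: 28 + 4 = 32.
Result = 32

32


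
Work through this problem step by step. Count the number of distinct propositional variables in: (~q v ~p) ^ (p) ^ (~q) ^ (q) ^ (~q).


Identify each variable that appears in the formula.
Variables found: p, q
Count = 2

2


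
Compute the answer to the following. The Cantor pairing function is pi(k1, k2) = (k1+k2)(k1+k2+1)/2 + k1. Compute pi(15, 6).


k1 + k2 = 21
(k1+k2)(k1+k2+1)/2 = 21 * 22 / 2 = 231
pi = 231 + 15 = 246

246


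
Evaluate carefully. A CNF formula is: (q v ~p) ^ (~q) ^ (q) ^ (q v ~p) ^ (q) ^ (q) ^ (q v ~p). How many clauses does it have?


A CNF formula is a conjunction of clauses.
Clauses are separated by ^.
Counting the conjuncts: 7 clauses.

7


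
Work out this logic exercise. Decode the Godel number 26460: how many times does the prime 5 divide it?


Factorize 26460 by dividing by 5 repeatedly.
Division steps: 5 divides 26460 exactly 1 time(s).
Exponent of 5 = 1

1


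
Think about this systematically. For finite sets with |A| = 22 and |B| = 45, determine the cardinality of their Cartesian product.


The Cartesian product A x B contains all ordered pairs (a, b).
|A x B| = |A| * |B| = 22 * 45 = 990

990


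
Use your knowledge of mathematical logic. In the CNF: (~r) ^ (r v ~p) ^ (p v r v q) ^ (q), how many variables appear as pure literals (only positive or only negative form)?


Check each variable for pure literal status:
p: mixed (not pure)
q: pure positive
r: mixed (not pure)
Pure literal count = 1

1


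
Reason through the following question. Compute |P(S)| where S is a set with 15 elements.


The power set of a set with n elements has 2^n elements.
|P(S)| = 2^15 = 32768

32768


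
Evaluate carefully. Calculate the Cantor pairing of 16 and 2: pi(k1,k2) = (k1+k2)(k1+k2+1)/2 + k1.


k1 + k2 = 18
(k1+k2)(k1+k2+1)/2 = 18 * 19 / 2 = 171
pi = 171 + 16 = 187

187


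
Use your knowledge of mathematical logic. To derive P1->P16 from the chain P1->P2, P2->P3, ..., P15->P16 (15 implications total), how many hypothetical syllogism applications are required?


With 15 implications in a chain connecting 16 propositions:
P1->P2, P2->P3, ..., P15->P16
Steps needed = (number of implications) - 1 = 15 - 1 = 14

14


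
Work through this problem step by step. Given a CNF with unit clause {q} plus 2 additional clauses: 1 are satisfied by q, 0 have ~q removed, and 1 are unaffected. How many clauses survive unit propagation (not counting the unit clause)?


Satisfied (removed): 1
Shortened (remain): 0
Unchanged (remain): 1
Remaining = 0 + 1 = 1

1


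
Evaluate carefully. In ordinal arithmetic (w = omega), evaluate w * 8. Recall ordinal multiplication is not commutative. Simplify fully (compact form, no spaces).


Compute w * 8.
Ordinal * is associative and left-distributive over +, but NOT commutative; for finite n>1, n*w = w but w*n stays w*n.
w * 8 means 8 copies of w concatenated: w*8.
Result = w*8

w*8


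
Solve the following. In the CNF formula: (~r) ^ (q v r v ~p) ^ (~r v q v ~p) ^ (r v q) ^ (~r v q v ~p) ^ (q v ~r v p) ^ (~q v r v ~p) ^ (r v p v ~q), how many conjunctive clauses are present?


A CNF formula is a conjunction of clauses.
Clauses are separated by ^.
Counting the conjuncts: 8 clauses.

8


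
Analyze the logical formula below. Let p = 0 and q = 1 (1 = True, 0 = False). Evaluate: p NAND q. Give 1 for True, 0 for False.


p = 0, q = 1
Operation: p NAND q
Evaluate: 0 NAND 1 = 1

1


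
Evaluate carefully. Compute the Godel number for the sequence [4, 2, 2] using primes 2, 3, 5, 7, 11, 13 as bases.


Encode each element as an exponent of the corresponding prime:
  2^4 = 16
  3^2 = 9
  5^2 = 25
Product = 16 * 9 * 25 = 3600

3600


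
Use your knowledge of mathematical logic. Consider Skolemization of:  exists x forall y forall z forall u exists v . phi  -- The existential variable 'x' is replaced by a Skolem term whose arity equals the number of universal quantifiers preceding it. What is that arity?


Quantifier prefix: exists x forall y forall z forall u exists v
'x' is existentially quantified at position 1.
No universal quantifiers precede it.
Skolem function arity = 0 (a Skolem constant)

0


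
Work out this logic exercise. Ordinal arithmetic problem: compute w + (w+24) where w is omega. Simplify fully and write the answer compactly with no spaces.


Compute w + (w+24).
Ordinal + is associative but NOT commutative; for finite n>0, n + w = w but w + n stays w+n.
w + (w+24) = (w+w) + 24 = w*2+24.
Result = w*2+24

w*2+24


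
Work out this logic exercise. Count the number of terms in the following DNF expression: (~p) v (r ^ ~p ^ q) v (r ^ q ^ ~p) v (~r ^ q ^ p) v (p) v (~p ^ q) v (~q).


A DNF formula is a disjunction of terms (conjunctions).
Terms are separated by v.
Counting the disjuncts: 7 terms.

7


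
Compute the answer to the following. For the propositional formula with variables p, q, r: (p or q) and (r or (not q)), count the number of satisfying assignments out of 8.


Evaluate all 8 assignments for p, q, r:
p=0, q=0, r=0: 0
p=0, q=0, r=1: 0
p=0, q=1, r=0: 0
p=0, q=1, r=1: 1
p=1, q=0, r=0: 1
p=1, q=0, r=1: 1
p=1, q=1, r=0: 0
p=1, q=1, r=1: 1
Satisfying count = 4

4


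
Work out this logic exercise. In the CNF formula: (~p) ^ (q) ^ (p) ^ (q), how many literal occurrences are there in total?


Counting literals in each clause:
Clause 1: 1 literal(s)
Clause 2: 1 literal(s)
Clause 3: 1 literal(s)
Clause 4: 1 literal(s)
Total = 4

4


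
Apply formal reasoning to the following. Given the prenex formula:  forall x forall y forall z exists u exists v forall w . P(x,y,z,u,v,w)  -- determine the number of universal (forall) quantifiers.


Quantifier prefix: forall x forall y forall z exists u exists v forall w
Mark each quantifier type:
  U U U E E U
Universal count = 4, Existential count = 2
Asked for universal (forall) quantifiers: 4

4


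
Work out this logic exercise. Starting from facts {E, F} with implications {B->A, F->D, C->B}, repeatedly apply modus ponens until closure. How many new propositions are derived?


Initial facts: {E, F}
Apply modus ponens to closure:
  F and F->D  =>  D
Final known: {D, E, F}
New propositions: {D}
Count = 1

1


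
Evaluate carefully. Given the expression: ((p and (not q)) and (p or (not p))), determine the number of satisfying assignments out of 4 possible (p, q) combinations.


Check all 4 assignments:
p=0, q=0: 0
p=0, q=1: 0
p=1, q=0: 1
p=1, q=1: 0
Count of True = 1

1


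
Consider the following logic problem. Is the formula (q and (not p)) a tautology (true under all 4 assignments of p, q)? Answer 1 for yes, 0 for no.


Check all 4 assignments:
p=0, q=0: 0
p=0, q=1: 1
p=1, q=0: 0
p=1, q=1: 0
Satisfying count = 1/4.
Tautology iff count = 4: no.

0


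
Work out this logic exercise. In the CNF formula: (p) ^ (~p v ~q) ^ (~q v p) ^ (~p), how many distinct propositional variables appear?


Identify each variable that appears in the formula.
Variables found: p, q
Count = 2

2


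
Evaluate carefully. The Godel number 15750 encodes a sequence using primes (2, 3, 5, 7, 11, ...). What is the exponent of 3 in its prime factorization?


Factorize 15750 by dividing by 3 repeatedly.
Division steps: 3 divides 15750 exactly 2 time(s).
Exponent of 3 = 2

2


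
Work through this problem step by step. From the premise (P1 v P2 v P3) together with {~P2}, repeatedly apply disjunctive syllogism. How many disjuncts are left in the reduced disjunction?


Original disjuncts (3): P1, P2, P3
Negated (eliminate): ~P2
Remaining disjuncts: P1, P3
Count = 3 - 1 = 2

2


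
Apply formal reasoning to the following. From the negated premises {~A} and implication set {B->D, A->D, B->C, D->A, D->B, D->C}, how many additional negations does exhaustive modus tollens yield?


Initial negated facts: {~A}
Apply modus tollens to closure:
  ~A and D->A  =>  ~D
  ~D and B->D  =>  ~B
Final negated: {~A, ~B, ~D}
New negations: {~B, ~D}
Count = 2

2


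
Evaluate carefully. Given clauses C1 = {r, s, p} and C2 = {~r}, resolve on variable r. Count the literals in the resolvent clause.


Remove r from C1 and ~r from C2.
C1 remainder: {s, p}
C2 remainder: {}
Union (resolvent): {p, s}
Resolvent has 2 literal(s).

2


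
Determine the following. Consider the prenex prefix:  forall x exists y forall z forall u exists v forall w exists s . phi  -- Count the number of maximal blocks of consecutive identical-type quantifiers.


Quantifier-type sequence: A E A A E A E  (A=forall, E=exists)
Group into maximal same-type runs:
  Ax1 | Ex1 | Ax2 | Ex1 | Ax1 | Ex1
Number of blocks = 6

6


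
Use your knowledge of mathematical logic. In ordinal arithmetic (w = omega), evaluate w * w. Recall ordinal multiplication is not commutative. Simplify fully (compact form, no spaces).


Compute w * w.
Ordinal * is associative and left-distributive over +, but NOT commutative; for finite n>1, n*w = w but w*n stays w*n.
w * w = w^2 by definition.
Result = w^2

w^2


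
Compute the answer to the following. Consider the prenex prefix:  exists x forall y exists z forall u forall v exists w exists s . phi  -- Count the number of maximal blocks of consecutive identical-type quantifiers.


Quantifier-type sequence: E A E A A E E  (A=forall, E=exists)
Group into maximal same-type runs:
  Ex1 | Ax1 | Ex1 | Ax2 | Ex2
Number of blocks = 5

5


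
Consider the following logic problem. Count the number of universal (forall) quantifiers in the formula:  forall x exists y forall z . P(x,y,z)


Quantifier prefix: forall x exists y forall z
Mark each quantifier type:
  U E U
Universal count = 2, Existential count = 1
Asked for universal (forall) quantifiers: 2

2


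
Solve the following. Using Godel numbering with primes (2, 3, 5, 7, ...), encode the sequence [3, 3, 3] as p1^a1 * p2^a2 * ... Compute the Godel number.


Encode each element as an exponent of the corresponding prime:
  2^3 = 8
  3^3 = 27
  5^3 = 125
Product = 8 * 27 * 125 = 27000

27000


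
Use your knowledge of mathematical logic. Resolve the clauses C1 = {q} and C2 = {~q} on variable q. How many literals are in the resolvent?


Remove q from C1 and ~q from C2.
C1 remainder: {}
C2 remainder: {}
Union (resolvent): {} (empty clause)
Resolvent has 0 literal(s).

0


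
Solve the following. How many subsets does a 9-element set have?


The power set of a set with n elements has 2^n elements.
|P(S)| = 2^9 = 512

512


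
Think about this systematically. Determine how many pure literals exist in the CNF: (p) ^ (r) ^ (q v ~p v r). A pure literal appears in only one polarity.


Check each variable for pure literal status:
p: mixed (not pure)
q: pure positive
r: pure positive
Pure literal count = 2

2


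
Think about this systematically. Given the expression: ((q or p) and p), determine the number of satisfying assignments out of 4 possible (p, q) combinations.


Check all 4 assignments:
p=0, q=0: 0
p=0, q=1: 0
p=1, q=0: 1
p=1, q=1: 1
Count of True = 2

2


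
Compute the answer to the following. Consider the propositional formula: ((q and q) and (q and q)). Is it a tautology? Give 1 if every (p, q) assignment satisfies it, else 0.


Check all 4 assignments:
p=0, q=0: 0
p=0, q=1: 1
p=1, q=0: 0
p=1, q=1: 1
Satisfying count = 2/4.
Tautology iff count = 4: no.

0


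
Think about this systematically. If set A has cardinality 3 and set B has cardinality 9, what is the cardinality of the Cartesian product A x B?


The Cartesian product A x B contains all ordered pairs (a, b).
|A x B| = |A| * |B| = 3 * 9 = 27

27


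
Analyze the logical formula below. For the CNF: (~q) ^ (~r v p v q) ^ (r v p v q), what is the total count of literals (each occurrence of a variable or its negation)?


Counting literals in each clause:
Clause 1: 1 literal(s)
Clause 2: 3 literal(s)
Clause 3: 3 literal(s)
Total = 7

7


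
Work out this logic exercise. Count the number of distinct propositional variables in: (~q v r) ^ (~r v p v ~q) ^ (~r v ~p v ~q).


Identify each variable that appears in the formula.
Variables found: p, q, r
Count = 3

3


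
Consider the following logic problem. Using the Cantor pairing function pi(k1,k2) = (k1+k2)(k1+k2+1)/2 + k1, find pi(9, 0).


k1 + k2 = 9
(k1+k2)(k1+k2+1)/2 = 9 * 10 / 2 = 45
pi = 45 + 9 = 54

54


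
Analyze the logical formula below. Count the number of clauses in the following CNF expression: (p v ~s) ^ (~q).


A CNF formula is a conjunction of clauses.
Clauses are separated by ^.
Counting the conjuncts: 2 clauses.

2


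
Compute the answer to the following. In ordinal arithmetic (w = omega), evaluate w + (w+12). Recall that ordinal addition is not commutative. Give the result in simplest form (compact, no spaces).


Compute w + (w+12).
Ordinal + is associative but NOT commutative; for finite n>0, n + w = w but w + n stays w+n.
w + (w+12) = (w+w) + 12 = w*2+12.
Result = w*2+12

w*2+12


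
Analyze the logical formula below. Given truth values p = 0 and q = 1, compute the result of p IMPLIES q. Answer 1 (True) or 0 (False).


p = 0, q = 1
Operation: p IMPLIES q
Evaluate: 0 IMPLIES 1 = 1

1


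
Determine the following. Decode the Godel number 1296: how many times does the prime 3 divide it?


Factorize 1296 by dividing by 3 repeatedly.
Division steps: 3 divides 1296 exactly 4 time(s).
Exponent of 3 = 4

4


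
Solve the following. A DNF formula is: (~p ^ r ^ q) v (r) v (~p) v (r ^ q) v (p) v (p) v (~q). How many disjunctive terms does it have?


A DNF formula is a disjunction of terms (conjunctions).
Terms are separated by v.
Counting the disjuncts: 7 terms.

7


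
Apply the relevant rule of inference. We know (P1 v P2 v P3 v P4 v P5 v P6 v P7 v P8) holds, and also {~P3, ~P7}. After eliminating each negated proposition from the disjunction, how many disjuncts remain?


Original disjuncts (8): P1, P2, P3, P4, P5, P6, P7, P8
Negated (eliminate): ~P3, ~P7
Remaining disjuncts: P1, P2, P4, P5, P6, P8
Count = 8 - 2 = 6

6


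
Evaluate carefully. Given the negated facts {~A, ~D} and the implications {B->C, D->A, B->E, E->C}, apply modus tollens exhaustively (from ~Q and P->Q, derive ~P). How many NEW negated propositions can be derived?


Initial negated facts: {~A, ~D}
Apply modus tollens to closure:
  (no implication fires)
Final negated: {~A, ~D}
New negations: {(none)}
Count = 0

0


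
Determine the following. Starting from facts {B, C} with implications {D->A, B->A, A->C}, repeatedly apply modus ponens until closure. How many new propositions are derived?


Initial facts: {B, C}
Apply modus ponens to closure:
  B and B->A  =>  A
Final known: {A, B, C}
New propositions: {A}
Count = 1

1


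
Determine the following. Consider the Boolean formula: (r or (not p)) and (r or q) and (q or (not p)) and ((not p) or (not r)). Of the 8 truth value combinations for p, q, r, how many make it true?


Evaluate all 8 assignments for p, q, r:
p=0, q=0, r=0: 0
p=0, q=0, r=1: 1
p=0, q=1, r=0: 1
p=0, q=1, r=1: 1
p=1, q=0, r=0: 0
p=1, q=0, r=1: 0
p=1, q=1, r=0: 0
p=1, q=1, r=1: 0
Satisfying count = 3

3


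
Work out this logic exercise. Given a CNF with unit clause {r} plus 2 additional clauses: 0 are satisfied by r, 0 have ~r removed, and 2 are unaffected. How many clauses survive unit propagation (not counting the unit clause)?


Satisfied (removed): 0
Shortened (remain): 0
Unchanged (remain): 2
Remaining = 0 + 2 = 2

2


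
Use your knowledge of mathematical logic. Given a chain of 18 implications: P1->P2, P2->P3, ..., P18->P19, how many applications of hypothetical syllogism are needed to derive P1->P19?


With 18 implications in a chain connecting 19 propositions:
P1->P2, P2->P3, ..., P18->P19
Steps needed = (number of implications) - 1 = 18 - 1 = 17

17


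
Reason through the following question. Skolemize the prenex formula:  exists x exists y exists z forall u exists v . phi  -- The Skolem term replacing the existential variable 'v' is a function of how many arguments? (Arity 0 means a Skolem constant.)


Quantifier prefix: exists x exists y exists z forall u exists v
'v' is existentially quantified at position 5.
Universal variables preceding it: u
Skolem function arity = 1

1


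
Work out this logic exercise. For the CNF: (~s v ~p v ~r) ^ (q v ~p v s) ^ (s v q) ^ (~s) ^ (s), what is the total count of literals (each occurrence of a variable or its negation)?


Counting literals in each clause:
Clause 1: 3 literal(s)
Clause 2: 3 literal(s)
Clause 3: 2 literal(s)
Clause 4: 1 literal(s)
Clause 5: 1 literal(s)
Total = 10

10


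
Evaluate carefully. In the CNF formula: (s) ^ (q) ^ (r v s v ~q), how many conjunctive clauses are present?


A CNF formula is a conjunction of clauses.
Clauses are separated by ^.
Counting the conjuncts: 3 clauses.

3


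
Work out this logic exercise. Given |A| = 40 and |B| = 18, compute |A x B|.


The Cartesian product A x B contains all ordered pairs (a, b).
|A x B| = |A| * |B| = 40 * 18 = 720

720


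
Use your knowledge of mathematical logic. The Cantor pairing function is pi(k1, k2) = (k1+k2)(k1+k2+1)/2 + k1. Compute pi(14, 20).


k1 + k2 = 34
(k1+k2)(k1+k2+1)/2 = 34 * 35 / 2 = 595
pi = 595 + 14 = 609

609


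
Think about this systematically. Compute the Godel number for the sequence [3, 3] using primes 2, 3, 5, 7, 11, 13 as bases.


Encode each element as an exponent of the corresponding prime:
  2^3 = 8
  3^3 = 27
Product = 8 * 27 = 216

216


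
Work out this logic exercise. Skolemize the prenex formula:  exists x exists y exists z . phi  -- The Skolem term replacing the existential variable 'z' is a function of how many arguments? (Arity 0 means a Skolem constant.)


Quantifier prefix: exists x exists y exists z
'z' is existentially quantified at position 3.
No universal quantifiers precede it.
Skolem function arity = 0 (a Skolem constant)

0


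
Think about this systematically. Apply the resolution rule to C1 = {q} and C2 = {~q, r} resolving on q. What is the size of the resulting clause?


Remove q from C1 and ~q from C2.
C1 remainder: {}
C2 remainder: {r}
Union (resolvent): {r}
Resolvent has 1 literal(s).

1


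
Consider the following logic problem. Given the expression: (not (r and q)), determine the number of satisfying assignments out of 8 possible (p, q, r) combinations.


Check all 8 assignments:
p=0, q=0, r=0: 1
p=0, q=0, r=1: 1
p=0, q=1, r=0: 1
p=0, q=1, r=1: 0
p=1, q=0, r=0: 1
p=1, q=0, r=1: 1
p=1, q=1, r=0: 1
p=1, q=1, r=1: 0
Count of True = 6

6


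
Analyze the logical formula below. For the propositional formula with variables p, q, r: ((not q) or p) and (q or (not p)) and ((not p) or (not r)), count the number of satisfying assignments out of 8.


Evaluate all 8 assignments for p, q, r:
p=0, q=0, r=0: 1
p=0, q=0, r=1: 1
p=0, q=1, r=0: 0
p=0, q=1, r=1: 0
p=1, q=0, r=0: 0
p=1, q=0, r=1: 0
p=1, q=1, r=0: 1
p=1, q=1, r=1: 0
Satisfying count = 3

3


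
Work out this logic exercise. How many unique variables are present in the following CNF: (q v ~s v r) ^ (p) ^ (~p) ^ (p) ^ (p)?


Identify each variable that appears in the formula.
Variables found: p, q, r, s
Count = 4

4


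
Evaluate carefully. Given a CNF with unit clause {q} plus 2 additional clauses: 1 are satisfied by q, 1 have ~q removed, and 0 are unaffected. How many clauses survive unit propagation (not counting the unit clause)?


Satisfied (removed): 1
Shortened (remain): 1
Unchanged (remain): 0
Remaining = 1 + 0 = 1

1


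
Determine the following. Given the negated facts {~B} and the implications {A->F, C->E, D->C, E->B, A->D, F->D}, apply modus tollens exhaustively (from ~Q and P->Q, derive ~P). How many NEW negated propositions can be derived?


Initial negated facts: {~B}
Apply modus tollens to closure:
  ~B and E->B  =>  ~E
  ~E and C->E  =>  ~C
  ~C and D->C  =>  ~D
  ~D and A->D  =>  ~A
  ~D and F->D  =>  ~F
Final negated: {~A, ~B, ~C, ~D, ~E, ~F}
New negations: {~A, ~C, ~D, ~E, ~F}
Count = 5

5


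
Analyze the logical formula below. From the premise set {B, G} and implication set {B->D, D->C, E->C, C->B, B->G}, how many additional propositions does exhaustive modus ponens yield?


Initial facts: {B, G}
Apply modus ponens to closure:
  B and B->D  =>  D
  D and D->C  =>  C
Final known: {B, C, D, G}
New propositions: {C, D}
Count = 2

2


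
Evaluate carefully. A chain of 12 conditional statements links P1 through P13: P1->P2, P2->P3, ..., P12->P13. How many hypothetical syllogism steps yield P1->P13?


With 12 implications in a chain connecting 13 propositions:
P1->P2, P2->P3, ..., P12->P13
Steps needed = (number of implications) - 1 = 12 - 1 = 11

11


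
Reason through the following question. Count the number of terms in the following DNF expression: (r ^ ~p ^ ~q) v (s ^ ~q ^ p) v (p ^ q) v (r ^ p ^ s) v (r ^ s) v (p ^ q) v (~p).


A DNF formula is a disjunction of terms (conjunctions).
Terms are separated by v.
Counting the disjuncts: 7 terms.

7


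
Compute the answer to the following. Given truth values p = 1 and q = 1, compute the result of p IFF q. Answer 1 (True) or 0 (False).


p = 1, q = 1
Operation: p IFF q
Evaluate: 1 IFF 1 = 1

1


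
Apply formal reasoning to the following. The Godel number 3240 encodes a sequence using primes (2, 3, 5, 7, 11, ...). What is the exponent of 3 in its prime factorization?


Factorize 3240 by dividing by 3 repeatedly.
Division steps: 3 divides 3240 exactly 4 time(s).
Exponent of 3 = 4

4


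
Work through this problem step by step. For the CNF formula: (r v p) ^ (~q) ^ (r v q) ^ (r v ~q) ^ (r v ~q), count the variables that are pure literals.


Check each variable for pure literal status:
p: pure positive
q: mixed (not pure)
r: pure positive
Pure literal count = 2

2


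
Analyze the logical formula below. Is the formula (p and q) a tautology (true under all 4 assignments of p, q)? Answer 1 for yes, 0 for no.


Check all 4 assignments:
p=0, q=0: 0
p=0, q=1: 0
p=1, q=0: 0
p=1, q=1: 1
Satisfying count = 1/4.
Tautology iff count = 4: no.

0


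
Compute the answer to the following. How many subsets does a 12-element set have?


The power set of a set with n elements has 2^n elements.
|P(S)| = 2^12 = 4096

4096


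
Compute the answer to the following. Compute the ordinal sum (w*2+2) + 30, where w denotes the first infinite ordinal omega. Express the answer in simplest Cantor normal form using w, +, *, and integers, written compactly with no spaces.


Compute (w*2+2) + 30.
Ordinal + is associative but NOT commutative; for finite n>0, n + w = w but w + n stays w+n.
By associativity: (w*2+2) + 30 = w*2 + (2+30) = w*2+32.
Result = w*2+32

w*2+32


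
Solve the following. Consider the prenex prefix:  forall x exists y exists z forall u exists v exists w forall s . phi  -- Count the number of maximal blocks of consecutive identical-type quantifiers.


Quantifier-type sequence: A E E A E E A  (A=forall, E=exists)
Group into maximal same-type runs:
  Ax1 | Ex2 | Ax1 | Ex2 | Ax1
Number of blocks = 5

5


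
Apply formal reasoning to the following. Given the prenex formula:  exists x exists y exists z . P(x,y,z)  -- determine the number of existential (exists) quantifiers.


Quantifier prefix: exists x exists y exists z
Mark each quantifier type:
  E E E
Universal count = 0, Existential count = 3
Asked for existential (exists) quantifiers: 3

3


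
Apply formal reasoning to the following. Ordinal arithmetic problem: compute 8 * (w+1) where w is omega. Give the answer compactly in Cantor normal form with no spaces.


Compute 8 * (w+1).
Ordinal * is associative and left-distributive over +, but NOT commutative; for finite n>1, n*w = w but w*n stays w*n.
By left-distributivity: 8 * (w+1) = 8*w + 8*1 = w + 8 = w+8.
Result = w+8

w+8


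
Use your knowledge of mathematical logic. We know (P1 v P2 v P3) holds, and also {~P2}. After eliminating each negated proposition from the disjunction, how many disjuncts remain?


Original disjuncts (3): P1, P2, P3
Negated (eliminate): ~P2
Remaining disjuncts: P1, P3
Count = 3 - 1 = 2

2


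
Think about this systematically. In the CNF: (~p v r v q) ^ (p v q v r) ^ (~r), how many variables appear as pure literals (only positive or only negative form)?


Check each variable for pure literal status:
p: mixed (not pure)
q: pure positive
r: mixed (not pure)
Pure literal count = 1

1


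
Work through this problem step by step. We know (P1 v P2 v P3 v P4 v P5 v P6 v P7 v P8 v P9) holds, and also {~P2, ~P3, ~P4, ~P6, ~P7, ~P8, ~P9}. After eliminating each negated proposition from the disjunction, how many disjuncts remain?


Original disjuncts (9): P1, P2, P3, P4, P5, P6, P7, P8, P9
Negated (eliminate): ~P2, ~P3, ~P4, ~P6, ~P7, ~P8, ~P9
Remaining disjuncts: P1, P5
Count = 9 - 7 = 2

2


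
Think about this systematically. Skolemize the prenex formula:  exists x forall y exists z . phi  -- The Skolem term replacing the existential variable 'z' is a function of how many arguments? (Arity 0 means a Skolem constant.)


Quantifier prefix: exists x forall y exists z
'z' is existentially quantified at position 3.
Universal variables preceding it: y
Skolem function arity = 1

1


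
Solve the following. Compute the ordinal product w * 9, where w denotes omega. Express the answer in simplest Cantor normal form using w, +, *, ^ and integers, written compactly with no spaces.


Compute w * 9.
Ordinal * is associative and left-distributive over +, but NOT commutative; for finite n>1, n*w = w but w*n stays w*n.
w * 9 means 9 copies of w concatenated: w*9.
Result = w*9

w*9


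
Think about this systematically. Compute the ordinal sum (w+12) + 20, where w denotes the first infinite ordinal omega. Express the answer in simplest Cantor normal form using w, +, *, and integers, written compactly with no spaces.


Compute (w+12) + 20.
Ordinal + is associative but NOT commutative; for finite n>0, n + w = w but w + n stays w+n.
By associativity: (w+12) + 20 = w + (12+20) = w+32.
Result = w+32

w+32


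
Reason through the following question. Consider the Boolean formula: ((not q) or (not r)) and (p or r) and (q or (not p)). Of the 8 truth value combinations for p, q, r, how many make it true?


Evaluate all 8 assignments for p, q, r:
p=0, q=0, r=0: 0
p=0, q=0, r=1: 1
p=0, q=1, r=0: 0
p=0, q=1, r=1: 0
p=1, q=0, r=0: 0
p=1, q=0, r=1: 0
p=1, q=1, r=0: 1
p=1, q=1, r=1: 0
Satisfying count = 2

2


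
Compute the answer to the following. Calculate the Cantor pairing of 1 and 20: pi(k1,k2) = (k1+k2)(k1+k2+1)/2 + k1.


k1 + k2 = 21
(k1+k2)(k1+k2+1)/2 = 21 * 22 / 2 = 231
pi = 231 + 1 = 232

232


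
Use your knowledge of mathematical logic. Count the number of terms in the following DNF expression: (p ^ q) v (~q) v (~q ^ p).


A DNF formula is a disjunction of terms (conjunctions).
Terms are separated by v.
Counting the disjuncts: 3 terms.

3


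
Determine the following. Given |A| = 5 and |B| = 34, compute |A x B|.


The Cartesian product A x B contains all ordered pairs (a, b).
|A x B| = |A| * |B| = 5 * 34 = 170

170


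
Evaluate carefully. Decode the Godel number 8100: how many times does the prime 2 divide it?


Factorize 8100 by dividing by 2 repeatedly.
Division steps: 2 divides 8100 exactly 2 time(s).
Exponent of 2 = 2

2


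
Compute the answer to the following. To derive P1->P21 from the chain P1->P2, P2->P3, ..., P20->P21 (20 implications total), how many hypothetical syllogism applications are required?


With 20 implications in a chain connecting 21 propositions:
P1->P2, P2->P3, ..., P20->P21
Steps needed = (number of implications) - 1 = 20 - 1 = 19

19


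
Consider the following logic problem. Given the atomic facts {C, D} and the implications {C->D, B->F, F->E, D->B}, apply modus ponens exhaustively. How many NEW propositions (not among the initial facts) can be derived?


Initial facts: {C, D}
Apply modus ponens to closure:
  D and D->B  =>  B
  B and B->F  =>  F
  F and F->E  =>  E
Final known: {B, C, D, E, F}
New propositions: {B, E, F}
Count = 3

3


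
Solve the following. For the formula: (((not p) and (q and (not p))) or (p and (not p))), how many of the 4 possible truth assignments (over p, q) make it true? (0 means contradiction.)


Check all 4 assignments:
p=0, q=0: 0
p=0, q=1: 1
p=1, q=0: 0
p=1, q=1: 0
Count of True = 1

1


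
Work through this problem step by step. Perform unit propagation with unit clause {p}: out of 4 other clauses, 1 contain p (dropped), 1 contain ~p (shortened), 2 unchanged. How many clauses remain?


Satisfied (removed): 1
Shortened (remain): 1
Unchanged (remain): 2
Remaining = 1 + 2 = 3

3


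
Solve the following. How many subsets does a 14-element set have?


The power set of a set with n elements has 2^n elements.
|P(S)| = 2^14 = 16384

16384


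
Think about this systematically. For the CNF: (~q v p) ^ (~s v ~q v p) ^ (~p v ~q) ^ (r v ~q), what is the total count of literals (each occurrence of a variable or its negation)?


Counting literals in each clause:
Clause 1: 2 literal(s)
Clause 2: 3 literal(s)
Clause 3: 2 literal(s)
Clause 4: 2 literal(s)
Total = 9

9


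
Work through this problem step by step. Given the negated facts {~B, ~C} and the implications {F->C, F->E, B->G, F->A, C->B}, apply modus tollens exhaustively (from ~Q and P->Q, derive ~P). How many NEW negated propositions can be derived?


Initial negated facts: {~B, ~C}
Apply modus tollens to closure:
  ~C and F->C  =>  ~F
Final negated: {~B, ~C, ~F}
New negations: {~F}
Count = 1

1


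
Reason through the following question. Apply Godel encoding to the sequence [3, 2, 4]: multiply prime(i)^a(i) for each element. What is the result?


Encode each element as an exponent of the corresponding prime:
  2^3 = 8
  3^2 = 9
  5^4 = 625
Product = 8 * 9 * 625 = 45000

45000


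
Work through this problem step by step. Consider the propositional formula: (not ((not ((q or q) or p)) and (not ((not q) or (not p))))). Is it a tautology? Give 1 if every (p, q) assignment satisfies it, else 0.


Check all 4 assignments:
p=0, q=0: 1
p=0, q=1: 1
p=1, q=0: 1
p=1, q=1: 1
Satisfying count = 4/4.
Tautology iff count = 4: yes.

1


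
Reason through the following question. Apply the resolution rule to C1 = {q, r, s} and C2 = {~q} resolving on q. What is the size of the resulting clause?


Remove q from C1 and ~q from C2.
C1 remainder: {r, s}
C2 remainder: {}
Union (resolvent): {r, s}
Resolvent has 2 literal(s).

2


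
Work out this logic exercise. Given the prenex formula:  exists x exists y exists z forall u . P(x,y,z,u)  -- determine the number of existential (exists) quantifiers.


Quantifier prefix: exists x exists y exists z forall u
Mark each quantifier type:
  E E E U
Universal count = 1, Existential count = 3
Asked for existential (exists) quantifiers: 3

3


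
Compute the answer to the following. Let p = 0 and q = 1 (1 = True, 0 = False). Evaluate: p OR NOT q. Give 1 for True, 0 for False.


p = 0, q = 1
Operation: p OR NOT q
Evaluate: 0 OR NOT 1 = 0

0


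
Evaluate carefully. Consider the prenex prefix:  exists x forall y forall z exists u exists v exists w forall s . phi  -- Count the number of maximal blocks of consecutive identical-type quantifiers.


Quantifier-type sequence: E A A E E E A  (A=forall, E=exists)
Group into maximal same-type runs:
  Ex1 | Ax2 | Ex3 | Ax1
Number of blocks = 4

4


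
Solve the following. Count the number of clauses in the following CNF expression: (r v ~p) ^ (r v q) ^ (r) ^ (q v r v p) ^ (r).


A CNF formula is a conjunction of clauses.
Clauses are separated by ^.
Counting the conjuncts: 5 clauses.

5


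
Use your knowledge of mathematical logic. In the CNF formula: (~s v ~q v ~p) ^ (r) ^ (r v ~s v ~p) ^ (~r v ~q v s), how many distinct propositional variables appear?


Identify each variable that appears in the formula.
Variables found: p, q, r, s
Count = 4

4


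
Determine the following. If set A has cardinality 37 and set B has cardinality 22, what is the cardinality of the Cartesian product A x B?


The Cartesian product A x B contains all ordered pairs (a, b).
|A x B| = |A| * |B| = 37 * 22 = 814

814


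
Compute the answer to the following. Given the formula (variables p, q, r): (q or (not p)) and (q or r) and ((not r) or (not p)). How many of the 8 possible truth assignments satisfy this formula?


Evaluate all 8 assignments for p, q, r:
p=0, q=0, r=0: 0
p=0, q=0, r=1: 1
p=0, q=1, r=0: 1
p=0, q=1, r=1: 1
p=1, q=0, r=0: 0
p=1, q=0, r=1: 0
p=1, q=1, r=0: 1
p=1, q=1, r=1: 0
Satisfying count = 4

4
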